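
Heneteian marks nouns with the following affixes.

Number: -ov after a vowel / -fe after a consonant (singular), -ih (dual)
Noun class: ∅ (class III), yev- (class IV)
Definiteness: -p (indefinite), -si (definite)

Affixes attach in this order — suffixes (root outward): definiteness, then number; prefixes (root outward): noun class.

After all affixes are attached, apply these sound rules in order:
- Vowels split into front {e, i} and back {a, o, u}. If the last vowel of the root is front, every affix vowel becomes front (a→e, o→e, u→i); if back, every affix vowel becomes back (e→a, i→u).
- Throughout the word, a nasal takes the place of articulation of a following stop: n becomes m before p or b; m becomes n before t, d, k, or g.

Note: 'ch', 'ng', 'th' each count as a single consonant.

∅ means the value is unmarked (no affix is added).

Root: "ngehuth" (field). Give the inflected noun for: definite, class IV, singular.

Attach definiteness definite -si → ngehuthsi.
Attach number singular -ov (after vowel 'i') → ngehuthsiov.
Attach noun class class IV yev- → yevngehuthsiov.
Apply vowel harmony: yevngehuthsiov → yavngehuthsuov.
Nasal assimilation: no change.

yavngehuthsuov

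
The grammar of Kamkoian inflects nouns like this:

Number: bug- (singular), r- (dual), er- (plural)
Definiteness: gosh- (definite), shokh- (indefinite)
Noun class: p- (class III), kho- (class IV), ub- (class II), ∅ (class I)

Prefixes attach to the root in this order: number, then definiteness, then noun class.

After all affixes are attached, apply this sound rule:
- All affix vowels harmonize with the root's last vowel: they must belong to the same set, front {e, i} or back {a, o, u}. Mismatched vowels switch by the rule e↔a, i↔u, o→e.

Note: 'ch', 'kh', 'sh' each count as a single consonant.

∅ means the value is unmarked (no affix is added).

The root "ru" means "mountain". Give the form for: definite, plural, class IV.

khogosharru

Attach number plural er- → erru.
Attach definiteness definite gosh- → gosherru.
Attach noun class class IV kho- → khogosherru.
Apply vowel harmony: khogosherru → khogosharru.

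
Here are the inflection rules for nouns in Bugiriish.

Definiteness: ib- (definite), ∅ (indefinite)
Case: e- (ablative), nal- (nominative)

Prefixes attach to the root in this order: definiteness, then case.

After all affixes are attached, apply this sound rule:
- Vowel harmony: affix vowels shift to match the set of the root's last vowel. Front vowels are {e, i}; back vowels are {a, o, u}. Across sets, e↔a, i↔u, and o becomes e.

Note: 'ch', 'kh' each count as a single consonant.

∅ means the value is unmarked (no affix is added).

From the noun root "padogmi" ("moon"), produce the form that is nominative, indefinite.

nelpadogmi

definiteness = indefinite: zero marking, form stays padogmi.
Attach case nominative nal- → nalpadogmi.
Apply vowel harmony: nalpadogmi → nelpadogmi.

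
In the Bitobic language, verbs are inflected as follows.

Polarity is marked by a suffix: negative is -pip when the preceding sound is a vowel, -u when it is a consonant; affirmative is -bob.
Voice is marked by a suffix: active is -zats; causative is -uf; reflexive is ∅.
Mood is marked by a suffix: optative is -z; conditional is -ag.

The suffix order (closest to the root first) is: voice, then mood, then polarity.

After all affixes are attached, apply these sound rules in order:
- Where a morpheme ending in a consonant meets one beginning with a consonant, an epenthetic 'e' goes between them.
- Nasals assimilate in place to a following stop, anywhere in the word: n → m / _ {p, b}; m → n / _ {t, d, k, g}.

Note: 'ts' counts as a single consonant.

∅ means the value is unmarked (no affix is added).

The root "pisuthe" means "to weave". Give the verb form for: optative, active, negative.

pisuthezatsezu

Attach voice active -zats → pisuthezats.
Attach mood optative -z → pisuthezatsz.
Attach polarity negative -u (after consonant 'z') → pisuthezatszu.
Apply epenthesis: pisuthezatszu → pisuthezatsezu.
Nasal assimilation: no change.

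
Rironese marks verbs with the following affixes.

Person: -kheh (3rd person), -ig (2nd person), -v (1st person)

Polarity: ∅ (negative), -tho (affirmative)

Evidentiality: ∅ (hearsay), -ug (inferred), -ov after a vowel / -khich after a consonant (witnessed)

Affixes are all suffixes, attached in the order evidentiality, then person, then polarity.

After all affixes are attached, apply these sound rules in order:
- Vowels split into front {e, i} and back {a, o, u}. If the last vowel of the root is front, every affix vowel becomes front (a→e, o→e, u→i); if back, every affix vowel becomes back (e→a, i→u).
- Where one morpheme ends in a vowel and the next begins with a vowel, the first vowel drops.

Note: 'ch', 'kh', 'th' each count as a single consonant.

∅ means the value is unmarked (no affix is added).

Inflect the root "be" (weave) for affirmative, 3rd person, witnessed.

Attach evidentiality witnessed -ov (after vowel 'e') → beov.
Attach person 3rd person -kheh → beovkheh.
Attach polarity affirmative -tho → beovkhehtho.
Apply vowel harmony: beovkhehtho → beevkhehthe.
Apply vowel deletion: beevkhehthe → bevkhehthe.

bevkhehthe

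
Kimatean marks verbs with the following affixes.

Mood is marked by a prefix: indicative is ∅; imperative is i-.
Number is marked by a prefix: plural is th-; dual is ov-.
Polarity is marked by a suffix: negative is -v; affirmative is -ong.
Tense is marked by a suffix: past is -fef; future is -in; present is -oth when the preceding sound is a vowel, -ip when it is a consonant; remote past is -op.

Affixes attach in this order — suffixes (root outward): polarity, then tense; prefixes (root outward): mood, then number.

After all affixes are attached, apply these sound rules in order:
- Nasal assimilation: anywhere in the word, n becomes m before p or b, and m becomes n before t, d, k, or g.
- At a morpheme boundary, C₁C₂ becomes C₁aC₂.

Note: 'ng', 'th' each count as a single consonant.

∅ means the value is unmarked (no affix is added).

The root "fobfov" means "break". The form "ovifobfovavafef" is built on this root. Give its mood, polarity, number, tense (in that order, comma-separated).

imperative, negative, dual, past

Segment: ov-i-fobfov-v-fef.
mood: i- → imperative.
polarity: -v → negative.
number: ov- → dual.
tense: -fef → past.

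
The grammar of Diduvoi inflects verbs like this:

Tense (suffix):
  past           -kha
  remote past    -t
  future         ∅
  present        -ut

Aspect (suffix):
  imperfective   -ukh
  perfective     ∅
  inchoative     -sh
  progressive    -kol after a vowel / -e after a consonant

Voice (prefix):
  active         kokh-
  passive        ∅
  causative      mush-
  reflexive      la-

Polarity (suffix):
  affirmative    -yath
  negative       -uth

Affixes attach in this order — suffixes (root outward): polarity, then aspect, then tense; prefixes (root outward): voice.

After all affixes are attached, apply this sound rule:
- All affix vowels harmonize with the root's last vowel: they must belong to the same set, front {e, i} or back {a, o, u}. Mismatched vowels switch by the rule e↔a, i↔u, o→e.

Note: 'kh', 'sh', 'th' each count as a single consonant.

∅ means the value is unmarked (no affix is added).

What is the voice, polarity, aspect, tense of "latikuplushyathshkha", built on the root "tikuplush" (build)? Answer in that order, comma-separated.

Segment: la-tikuplush-yath-sh-kha.
voice: la- → reflexive.
polarity: -yath → affirmative.
aspect: -sh → inchoative.
tense: -kha → past.

reflexive, affirmative, inchoative, past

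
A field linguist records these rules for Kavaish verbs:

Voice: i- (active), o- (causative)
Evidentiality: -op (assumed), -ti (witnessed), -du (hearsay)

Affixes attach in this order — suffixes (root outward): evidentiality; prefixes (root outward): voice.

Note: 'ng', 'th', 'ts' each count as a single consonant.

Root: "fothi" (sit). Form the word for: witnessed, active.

ifothiti

Attach evidentiality witnessed -ti → fothiti.
Attach voice active i- → ifothiti.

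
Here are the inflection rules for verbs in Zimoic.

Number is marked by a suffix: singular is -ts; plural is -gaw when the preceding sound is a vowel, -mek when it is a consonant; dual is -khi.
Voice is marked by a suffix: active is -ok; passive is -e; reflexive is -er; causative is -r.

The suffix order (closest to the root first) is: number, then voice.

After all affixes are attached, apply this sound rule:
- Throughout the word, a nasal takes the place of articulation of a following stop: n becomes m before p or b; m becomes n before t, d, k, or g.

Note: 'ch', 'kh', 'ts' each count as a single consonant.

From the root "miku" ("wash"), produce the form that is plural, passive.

mikugawe

Attach number plural -gaw (after vowel 'u') → mikugaw.
Attach voice passive -e → mikugawe.
Nasal assimilation: no change.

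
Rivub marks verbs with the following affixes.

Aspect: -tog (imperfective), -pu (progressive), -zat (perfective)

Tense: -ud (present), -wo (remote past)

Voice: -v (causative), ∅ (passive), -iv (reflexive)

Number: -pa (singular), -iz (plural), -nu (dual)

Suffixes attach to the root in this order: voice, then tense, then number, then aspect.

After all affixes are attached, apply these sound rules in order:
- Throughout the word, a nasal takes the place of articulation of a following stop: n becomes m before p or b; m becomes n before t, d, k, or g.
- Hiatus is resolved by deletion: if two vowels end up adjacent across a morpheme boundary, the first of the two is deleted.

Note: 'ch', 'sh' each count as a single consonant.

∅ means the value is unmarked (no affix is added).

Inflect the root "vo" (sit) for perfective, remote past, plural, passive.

vowizzat

voice = passive: zero marking, form stays vo.
Attach tense remote past -wo → vowo.
Attach number plural -iz → vowoiz.
Attach aspect perfective -zat → vowoizzat.
Nasal assimilation: no change.
Apply vowel deletion: vowoizzat → vowizzat.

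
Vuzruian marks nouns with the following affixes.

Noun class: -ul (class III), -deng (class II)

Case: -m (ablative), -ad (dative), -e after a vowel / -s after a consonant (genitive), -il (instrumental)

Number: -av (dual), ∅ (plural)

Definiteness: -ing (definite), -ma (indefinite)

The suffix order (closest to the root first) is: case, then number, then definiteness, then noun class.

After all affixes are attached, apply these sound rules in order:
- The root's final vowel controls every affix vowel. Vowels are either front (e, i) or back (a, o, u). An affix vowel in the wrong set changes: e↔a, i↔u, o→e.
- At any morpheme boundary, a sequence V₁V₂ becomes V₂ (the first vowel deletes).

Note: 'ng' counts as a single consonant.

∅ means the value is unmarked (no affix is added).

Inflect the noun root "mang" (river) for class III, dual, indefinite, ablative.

mangmavmul

Attach case ablative -m → mangm.
Attach number dual -av → mangmav.
Attach definiteness indefinite -ma → mangmavma.
Attach noun class class III -ul → mangmavmaul.
Vowel harmony: no change.
Apply vowel deletion: mangmavmaul → mangmavmul.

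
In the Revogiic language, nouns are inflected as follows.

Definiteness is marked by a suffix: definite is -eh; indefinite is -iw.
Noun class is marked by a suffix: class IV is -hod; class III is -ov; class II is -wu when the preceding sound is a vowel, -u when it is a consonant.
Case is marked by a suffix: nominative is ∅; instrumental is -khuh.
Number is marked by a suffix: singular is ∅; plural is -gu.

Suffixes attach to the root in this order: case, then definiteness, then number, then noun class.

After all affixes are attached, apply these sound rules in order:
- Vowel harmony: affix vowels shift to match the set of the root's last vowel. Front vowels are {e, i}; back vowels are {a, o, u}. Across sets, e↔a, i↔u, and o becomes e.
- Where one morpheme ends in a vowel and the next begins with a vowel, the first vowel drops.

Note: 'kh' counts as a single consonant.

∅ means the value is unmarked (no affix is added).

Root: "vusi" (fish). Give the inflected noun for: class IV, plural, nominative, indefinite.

vusiwgihed

case = nominative: zero marking, form stays vusi.
Attach definiteness indefinite -iw → vusiiw.
Attach number plural -gu → vusiiwgu.
Attach noun class class IV -hod → vusiiwguhod.
Apply vowel harmony: vusiiwguhod → vusiiwgihed.
Apply vowel deletion: vusiiwgihed → vusiwgihed.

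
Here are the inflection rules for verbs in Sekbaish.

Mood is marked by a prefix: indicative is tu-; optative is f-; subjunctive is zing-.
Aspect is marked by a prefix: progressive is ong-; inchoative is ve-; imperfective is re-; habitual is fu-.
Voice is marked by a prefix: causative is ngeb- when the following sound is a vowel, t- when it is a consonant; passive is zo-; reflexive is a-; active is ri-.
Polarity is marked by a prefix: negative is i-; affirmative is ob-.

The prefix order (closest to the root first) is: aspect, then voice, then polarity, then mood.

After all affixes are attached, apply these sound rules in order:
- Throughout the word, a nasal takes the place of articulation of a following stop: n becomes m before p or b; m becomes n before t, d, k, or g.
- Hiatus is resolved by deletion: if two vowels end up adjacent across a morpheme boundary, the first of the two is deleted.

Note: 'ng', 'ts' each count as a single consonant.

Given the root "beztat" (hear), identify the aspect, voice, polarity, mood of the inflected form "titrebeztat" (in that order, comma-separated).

Segment: tu-i-t-re-beztat.
aspect: re- → imperfective.
voice: ngeb/t- → causative.
polarity: i- → negative.
mood: tu- → indicative.

imperfective, causative, negative, indicative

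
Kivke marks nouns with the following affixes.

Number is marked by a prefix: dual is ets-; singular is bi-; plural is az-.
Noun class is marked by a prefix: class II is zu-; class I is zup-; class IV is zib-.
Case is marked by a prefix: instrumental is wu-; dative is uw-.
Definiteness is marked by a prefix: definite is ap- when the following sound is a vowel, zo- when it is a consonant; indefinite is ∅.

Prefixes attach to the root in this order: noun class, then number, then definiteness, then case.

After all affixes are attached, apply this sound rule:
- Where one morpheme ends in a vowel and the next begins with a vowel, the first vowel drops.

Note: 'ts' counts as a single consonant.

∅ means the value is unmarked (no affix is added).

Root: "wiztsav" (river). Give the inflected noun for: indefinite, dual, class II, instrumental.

Attach noun class class II zu- → zuwiztsav.
Attach number dual ets- → etszuwiztsav.
definiteness = indefinite: zero marking, form stays etszuwiztsav.
Attach case instrumental wu- → wuetszuwiztsav.
Apply vowel deletion: wuetszuwiztsav → wetszuwiztsav.

wetszuwiztsav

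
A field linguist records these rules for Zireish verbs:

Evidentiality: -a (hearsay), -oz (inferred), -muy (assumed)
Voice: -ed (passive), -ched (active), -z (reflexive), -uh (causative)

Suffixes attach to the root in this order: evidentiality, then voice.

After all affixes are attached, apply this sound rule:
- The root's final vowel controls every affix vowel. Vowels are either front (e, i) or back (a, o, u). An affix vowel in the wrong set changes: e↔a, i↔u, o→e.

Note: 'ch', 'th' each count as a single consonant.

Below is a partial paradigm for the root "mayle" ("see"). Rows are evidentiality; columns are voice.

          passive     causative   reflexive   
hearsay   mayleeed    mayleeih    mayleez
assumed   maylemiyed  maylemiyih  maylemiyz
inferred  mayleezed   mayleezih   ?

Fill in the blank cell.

Attach evidentiality inferred -oz → mayleoz.
Attach voice reflexive -z → mayleozz.
Apply vowel harmony: mayleozz → mayleezz.

mayleezz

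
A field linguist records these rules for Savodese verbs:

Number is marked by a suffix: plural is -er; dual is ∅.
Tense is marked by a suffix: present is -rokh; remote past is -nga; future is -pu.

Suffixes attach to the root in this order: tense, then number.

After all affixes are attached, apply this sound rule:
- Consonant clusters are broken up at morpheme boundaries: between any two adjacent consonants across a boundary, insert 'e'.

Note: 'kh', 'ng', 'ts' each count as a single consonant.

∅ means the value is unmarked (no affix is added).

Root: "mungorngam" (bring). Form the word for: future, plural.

Attach tense future -pu → mungorngampu.
Attach number plural -er → mungorngampuer.
Apply epenthesis: mungorngampuer → mungorngamepuer.

mungorngamepuer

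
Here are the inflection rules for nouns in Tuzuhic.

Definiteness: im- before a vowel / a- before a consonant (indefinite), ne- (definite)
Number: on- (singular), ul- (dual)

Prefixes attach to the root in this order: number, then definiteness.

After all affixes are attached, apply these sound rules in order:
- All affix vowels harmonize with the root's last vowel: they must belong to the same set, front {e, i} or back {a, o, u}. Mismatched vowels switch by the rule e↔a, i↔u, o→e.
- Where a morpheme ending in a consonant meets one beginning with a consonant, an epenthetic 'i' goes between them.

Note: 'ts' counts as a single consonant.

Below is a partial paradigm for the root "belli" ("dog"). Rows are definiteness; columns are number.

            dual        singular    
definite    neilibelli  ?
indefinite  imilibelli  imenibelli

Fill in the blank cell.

Attach number singular on- → onbelli.
Attach definiteness definite ne- → neonbelli.
Apply vowel harmony: neonbelli → neenbelli.
Apply epenthesis: neenbelli → neenibelli.

neenibelli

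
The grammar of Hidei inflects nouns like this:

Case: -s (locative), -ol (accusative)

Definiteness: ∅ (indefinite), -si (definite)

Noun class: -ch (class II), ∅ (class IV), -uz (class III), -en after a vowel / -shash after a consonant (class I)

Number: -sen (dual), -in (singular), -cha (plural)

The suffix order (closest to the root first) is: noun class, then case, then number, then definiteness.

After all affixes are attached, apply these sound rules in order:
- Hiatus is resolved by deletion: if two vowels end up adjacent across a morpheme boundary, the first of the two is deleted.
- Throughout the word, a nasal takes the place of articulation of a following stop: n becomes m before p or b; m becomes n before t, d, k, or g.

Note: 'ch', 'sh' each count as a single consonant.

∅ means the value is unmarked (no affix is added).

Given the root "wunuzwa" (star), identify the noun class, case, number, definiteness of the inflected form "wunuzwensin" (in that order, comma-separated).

class I, locative, singular, indefinite

Segment: wunuzwa-en-s-in.
noun class: -en/shash → class I.
case: -s → locative.
number: -in → singular.
definiteness: ∅ → indefinite.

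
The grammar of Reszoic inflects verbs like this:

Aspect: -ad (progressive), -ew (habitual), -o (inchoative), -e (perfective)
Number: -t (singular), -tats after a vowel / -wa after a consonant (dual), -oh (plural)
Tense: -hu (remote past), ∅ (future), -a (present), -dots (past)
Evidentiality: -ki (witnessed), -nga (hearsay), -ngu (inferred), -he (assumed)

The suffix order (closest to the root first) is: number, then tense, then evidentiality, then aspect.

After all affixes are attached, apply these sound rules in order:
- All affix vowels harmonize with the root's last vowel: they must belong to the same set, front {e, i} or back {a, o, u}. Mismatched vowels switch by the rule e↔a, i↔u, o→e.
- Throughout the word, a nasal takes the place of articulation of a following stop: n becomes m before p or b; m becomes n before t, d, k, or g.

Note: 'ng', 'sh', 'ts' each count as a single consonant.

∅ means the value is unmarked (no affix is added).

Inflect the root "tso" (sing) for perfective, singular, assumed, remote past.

tsothuhaa

Attach number singular -t → tsot.
Attach tense remote past -hu → tsothu.
Attach evidentiality assumed -he → tsothuhe.
Attach aspect perfective -e → tsothuhee.
Apply vowel harmony: tsothuhee → tsothuhaa.
Nasal assimilation: no change.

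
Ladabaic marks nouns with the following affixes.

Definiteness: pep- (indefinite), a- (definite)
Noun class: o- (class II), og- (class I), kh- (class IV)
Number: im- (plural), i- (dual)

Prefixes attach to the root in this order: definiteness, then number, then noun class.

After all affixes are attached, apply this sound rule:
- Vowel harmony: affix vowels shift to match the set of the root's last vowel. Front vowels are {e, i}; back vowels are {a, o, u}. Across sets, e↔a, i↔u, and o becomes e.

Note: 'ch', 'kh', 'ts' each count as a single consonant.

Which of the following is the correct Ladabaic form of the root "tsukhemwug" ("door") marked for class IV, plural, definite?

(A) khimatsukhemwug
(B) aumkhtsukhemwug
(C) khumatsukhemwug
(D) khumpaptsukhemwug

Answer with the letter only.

Attach definiteness definite a- → atsukhemwug.
Attach number plural im- → imatsukhemwug.
Attach noun class class IV kh- → khimatsukhemwug.
Apply vowel harmony: khimatsukhemwug → khumatsukhemwug.
So the correct form is khumatsukhemwug, option (C).
(B) aumkhtsukhemwug is wrong: it has the affixes in the wrong order.
(A) khimatsukhemwug is wrong: it fails to apply the sound rule(s).
(D) khumpaptsukhemwug is wrong: it uses indefinite instead of definite for definiteness.

C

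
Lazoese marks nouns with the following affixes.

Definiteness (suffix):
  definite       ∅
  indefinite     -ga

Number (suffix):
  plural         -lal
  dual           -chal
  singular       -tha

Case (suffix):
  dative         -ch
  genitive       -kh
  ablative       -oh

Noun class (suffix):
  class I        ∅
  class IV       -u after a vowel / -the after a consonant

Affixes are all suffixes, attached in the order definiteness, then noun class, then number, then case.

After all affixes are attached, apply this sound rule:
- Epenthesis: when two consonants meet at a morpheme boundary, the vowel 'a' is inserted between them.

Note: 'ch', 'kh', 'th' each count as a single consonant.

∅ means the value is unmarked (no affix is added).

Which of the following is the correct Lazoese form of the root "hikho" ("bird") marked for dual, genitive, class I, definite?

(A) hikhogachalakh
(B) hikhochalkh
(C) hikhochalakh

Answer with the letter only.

C

definiteness = definite: zero marking, form stays hikho.
noun class = class I: zero marking, form stays hikho.
Attach number dual -chal → hikhochal.
Attach case genitive -kh → hikhochalkh.
Apply epenthesis: hikhochalkh → hikhochalakh.
So the correct form is hikhochalakh, option (C).
(B) hikhochalkh is wrong: it fails to apply the sound rule(s).
(A) hikhogachalakh is wrong: it uses indefinite instead of definite for definiteness.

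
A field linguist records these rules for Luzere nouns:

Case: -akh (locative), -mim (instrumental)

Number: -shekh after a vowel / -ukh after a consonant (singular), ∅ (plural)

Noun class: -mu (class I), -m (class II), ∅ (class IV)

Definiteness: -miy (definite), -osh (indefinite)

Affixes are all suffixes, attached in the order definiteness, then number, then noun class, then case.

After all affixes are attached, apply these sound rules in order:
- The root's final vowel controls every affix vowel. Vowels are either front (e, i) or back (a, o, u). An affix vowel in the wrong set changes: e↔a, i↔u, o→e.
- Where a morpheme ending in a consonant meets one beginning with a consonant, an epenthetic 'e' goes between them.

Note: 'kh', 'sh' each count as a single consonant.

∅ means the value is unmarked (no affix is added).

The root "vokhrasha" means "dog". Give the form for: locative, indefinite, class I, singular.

vokhrashaoshukhemuakh

Attach definiteness indefinite -osh → vokhrashaosh.
Attach number singular -ukh (after consonant 'sh') → vokhrashaoshukh.
Attach noun class class I -mu → vokhrashaoshukhmu.
Attach case locative -akh → vokhrashaoshukhmuakh.
Vowel harmony: no change.
Apply epenthesis: vokhrashaoshukhmuakh → vokhrashaoshukhemuakh.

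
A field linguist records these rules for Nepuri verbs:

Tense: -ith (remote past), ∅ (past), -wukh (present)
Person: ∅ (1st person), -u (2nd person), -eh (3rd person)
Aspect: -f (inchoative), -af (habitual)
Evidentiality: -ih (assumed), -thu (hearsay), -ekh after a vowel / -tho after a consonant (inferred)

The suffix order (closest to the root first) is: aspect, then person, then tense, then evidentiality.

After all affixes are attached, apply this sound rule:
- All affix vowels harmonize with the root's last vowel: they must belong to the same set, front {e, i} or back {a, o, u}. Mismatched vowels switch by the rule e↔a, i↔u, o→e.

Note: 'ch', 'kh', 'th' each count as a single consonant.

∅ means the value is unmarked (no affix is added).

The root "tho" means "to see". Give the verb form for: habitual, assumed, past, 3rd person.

Attach aspect habitual -af → thoaf.
Attach person 3rd person -eh → thoafeh.
tense = past: zero marking, form stays thoafeh.
Attach evidentiality assumed -ih → thoafehih.
Apply vowel harmony: thoafehih → thoafahuh.

thoafahuh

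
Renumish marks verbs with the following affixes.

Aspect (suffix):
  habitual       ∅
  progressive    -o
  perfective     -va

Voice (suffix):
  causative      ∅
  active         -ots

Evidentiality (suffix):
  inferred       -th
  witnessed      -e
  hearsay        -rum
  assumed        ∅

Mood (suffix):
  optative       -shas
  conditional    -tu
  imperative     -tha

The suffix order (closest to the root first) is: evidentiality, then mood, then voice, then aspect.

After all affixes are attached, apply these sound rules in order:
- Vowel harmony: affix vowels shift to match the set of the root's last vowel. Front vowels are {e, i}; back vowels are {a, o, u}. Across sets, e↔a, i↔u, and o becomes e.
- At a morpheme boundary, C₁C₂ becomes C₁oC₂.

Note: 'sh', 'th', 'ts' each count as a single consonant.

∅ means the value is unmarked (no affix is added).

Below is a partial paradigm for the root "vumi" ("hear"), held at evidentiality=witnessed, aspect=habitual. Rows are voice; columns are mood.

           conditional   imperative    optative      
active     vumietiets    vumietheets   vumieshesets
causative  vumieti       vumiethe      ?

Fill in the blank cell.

Attach evidentiality witnessed -e → vumie.
Attach mood optative -shas → vumieshas.
voice = causative: zero marking, form stays vumieshas.
aspect = habitual: zero marking, form stays vumieshas.
Apply vowel harmony: vumieshas → vumieshes.
Epenthesis: no change.

vumieshes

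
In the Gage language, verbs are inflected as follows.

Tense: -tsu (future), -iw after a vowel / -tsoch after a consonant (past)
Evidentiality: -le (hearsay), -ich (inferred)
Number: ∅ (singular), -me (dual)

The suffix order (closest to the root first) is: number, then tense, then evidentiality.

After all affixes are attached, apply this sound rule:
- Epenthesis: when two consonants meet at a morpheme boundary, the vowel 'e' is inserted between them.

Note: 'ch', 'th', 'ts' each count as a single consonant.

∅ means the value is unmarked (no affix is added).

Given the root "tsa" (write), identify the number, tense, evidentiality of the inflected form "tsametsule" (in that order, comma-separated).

dual, future, hearsay

Segment: tsa-me-tsu-le.
number: -me → dual.
tense: -tsu → future.
evidentiality: -le → hearsay.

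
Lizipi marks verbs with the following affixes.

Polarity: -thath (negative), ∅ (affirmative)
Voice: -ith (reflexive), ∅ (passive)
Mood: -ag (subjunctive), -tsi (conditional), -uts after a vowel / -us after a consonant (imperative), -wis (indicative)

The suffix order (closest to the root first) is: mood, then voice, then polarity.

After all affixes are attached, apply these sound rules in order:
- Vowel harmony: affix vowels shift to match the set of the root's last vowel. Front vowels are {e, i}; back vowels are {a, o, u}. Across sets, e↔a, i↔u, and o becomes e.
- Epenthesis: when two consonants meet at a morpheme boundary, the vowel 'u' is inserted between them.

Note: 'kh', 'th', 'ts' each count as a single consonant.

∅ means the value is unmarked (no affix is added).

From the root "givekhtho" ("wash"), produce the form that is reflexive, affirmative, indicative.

Attach mood indicative -wis → givekhthowis.
Attach voice reflexive -ith → givekhthowisith.
polarity = affirmative: zero marking, form stays givekhthowisith.
Apply vowel harmony: givekhthowisith → givekhthowusuth.
Epenthesis: no change.

givekhthowusuth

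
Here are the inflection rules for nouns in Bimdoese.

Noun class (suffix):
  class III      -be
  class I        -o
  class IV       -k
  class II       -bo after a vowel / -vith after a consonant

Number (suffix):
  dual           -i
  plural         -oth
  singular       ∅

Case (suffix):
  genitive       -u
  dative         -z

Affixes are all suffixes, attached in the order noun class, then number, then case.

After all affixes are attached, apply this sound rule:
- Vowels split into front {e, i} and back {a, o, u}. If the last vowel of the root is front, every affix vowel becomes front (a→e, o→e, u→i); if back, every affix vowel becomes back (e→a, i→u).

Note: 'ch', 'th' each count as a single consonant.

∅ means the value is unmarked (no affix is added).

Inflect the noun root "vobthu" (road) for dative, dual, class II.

Attach noun class class II -bo (after vowel 'u') → vobthubo.
Attach number dual -i → vobthuboi.
Attach case dative -z → vobthuboiz.
Apply vowel harmony: vobthuboiz → vobthubouz.

vobthubouz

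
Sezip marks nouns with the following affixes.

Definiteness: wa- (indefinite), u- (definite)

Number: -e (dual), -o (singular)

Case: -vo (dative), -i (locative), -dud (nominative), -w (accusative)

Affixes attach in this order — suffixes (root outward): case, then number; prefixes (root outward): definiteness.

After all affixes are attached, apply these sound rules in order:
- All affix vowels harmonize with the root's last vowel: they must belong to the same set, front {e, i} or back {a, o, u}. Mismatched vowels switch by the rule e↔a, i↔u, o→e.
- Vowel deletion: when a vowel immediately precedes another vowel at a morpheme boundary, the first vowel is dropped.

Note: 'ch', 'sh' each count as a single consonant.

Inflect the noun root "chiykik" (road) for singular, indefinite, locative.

wechiykike

Attach case locative -i → chiykiki.
Attach number singular -o → chiykikio.
Attach definiteness indefinite wa- → wachiykikio.
Apply vowel harmony: wachiykikio → wechiykikie.
Apply vowel deletion: wechiykikie → wechiykike.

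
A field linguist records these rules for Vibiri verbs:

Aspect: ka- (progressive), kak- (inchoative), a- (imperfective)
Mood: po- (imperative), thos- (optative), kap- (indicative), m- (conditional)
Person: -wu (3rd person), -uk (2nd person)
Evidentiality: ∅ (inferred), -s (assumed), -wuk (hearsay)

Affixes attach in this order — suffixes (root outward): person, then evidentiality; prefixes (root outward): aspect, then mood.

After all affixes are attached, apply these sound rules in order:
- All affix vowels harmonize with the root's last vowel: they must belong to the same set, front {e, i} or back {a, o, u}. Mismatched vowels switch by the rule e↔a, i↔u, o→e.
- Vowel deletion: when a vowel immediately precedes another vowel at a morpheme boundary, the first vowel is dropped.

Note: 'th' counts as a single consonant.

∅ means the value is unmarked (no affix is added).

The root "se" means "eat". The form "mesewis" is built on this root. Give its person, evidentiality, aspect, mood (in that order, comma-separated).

3rd person, assumed, imperfective, conditional

Segment: m-a-se-wu-s.
person: -wu → 3rd person.
evidentiality: -s → assumed.
aspect: a- → imperfective.
mood: m- → conditional.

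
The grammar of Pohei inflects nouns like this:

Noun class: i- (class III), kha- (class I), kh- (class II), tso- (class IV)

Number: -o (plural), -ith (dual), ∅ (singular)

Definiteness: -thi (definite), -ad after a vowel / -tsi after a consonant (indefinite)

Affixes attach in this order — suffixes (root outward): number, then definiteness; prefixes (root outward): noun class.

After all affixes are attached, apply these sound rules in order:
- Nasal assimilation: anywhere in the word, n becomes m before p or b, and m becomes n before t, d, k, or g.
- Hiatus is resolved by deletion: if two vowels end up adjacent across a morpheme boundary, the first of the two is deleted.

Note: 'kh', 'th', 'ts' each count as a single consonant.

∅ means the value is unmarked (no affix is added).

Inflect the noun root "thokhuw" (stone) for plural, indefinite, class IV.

Attach number plural -o → thokhuwo.
Attach definiteness indefinite -ad (after vowel 'o') → thokhuwoad.
Attach noun class class IV tso- → tsothokhuwoad.
Nasal assimilation: no change.
Apply vowel deletion: tsothokhuwoad → tsothokhuwad.

tsothokhuwad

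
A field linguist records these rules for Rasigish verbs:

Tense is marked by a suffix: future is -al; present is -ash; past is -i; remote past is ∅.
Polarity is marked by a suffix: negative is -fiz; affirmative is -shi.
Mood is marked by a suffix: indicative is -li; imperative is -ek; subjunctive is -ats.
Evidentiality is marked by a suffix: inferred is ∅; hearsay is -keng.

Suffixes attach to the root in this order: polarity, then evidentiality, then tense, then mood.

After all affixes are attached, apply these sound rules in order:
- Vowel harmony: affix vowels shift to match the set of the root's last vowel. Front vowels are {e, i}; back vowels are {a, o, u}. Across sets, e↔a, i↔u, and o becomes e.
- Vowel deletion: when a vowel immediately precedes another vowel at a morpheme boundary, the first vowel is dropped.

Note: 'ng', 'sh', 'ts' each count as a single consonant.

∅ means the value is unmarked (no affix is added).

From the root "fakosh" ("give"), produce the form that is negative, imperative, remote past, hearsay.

Attach polarity negative -fiz → fakoshfiz.
Attach evidentiality hearsay -keng → fakoshfizkeng.
tense = remote past: zero marking, form stays fakoshfizkeng.
Attach mood imperative -ek → fakoshfizkengek.
Apply vowel harmony: fakoshfizkengek → fakoshfuzkangak.
Vowel deletion: no change.

fakoshfuzkangak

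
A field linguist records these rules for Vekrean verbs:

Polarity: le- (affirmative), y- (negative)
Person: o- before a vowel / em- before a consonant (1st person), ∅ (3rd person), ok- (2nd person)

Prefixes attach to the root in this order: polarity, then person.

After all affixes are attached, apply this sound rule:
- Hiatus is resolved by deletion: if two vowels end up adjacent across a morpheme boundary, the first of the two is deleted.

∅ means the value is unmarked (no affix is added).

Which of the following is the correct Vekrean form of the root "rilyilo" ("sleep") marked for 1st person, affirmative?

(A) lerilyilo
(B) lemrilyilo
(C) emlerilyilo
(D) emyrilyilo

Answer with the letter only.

C

Attach polarity affirmative le- → lerilyilo.
Attach person 1st person em- (before consonant 'l') → emlerilyilo.
Vowel deletion: no change.
So the correct form is emlerilyilo, option (C).
(A) lerilyilo is wrong: it uses 3rd person instead of 1st person for person.
(D) emyrilyilo is wrong: it uses negative instead of affirmative for polarity.
(B) lemrilyilo is wrong: it has the affixes in the wrong order.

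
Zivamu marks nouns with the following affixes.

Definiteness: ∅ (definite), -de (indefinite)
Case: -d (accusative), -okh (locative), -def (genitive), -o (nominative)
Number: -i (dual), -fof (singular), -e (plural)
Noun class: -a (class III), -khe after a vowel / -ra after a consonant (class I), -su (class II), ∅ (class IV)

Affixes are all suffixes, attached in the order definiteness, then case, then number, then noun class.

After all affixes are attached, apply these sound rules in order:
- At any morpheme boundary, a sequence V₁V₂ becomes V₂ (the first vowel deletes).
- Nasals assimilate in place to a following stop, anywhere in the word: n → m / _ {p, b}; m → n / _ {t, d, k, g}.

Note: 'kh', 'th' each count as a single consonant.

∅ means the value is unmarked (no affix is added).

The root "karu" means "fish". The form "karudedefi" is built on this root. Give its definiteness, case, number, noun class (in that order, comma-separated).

Segment: karu-de-def-i.
definiteness: -de → indefinite.
case: -def → genitive.
number: -i → dual.
noun class: ∅ → class IV.

indefinite, genitive, dual, class IV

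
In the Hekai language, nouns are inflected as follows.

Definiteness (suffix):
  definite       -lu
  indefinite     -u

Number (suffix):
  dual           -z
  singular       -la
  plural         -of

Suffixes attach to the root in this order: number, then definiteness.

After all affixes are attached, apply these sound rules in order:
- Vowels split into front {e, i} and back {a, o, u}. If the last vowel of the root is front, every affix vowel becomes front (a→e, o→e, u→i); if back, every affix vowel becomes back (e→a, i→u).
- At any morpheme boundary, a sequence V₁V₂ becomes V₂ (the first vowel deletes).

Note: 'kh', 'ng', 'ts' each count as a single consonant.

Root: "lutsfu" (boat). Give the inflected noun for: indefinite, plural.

lutsfofu

Attach number plural -of → lutsfuof.
Attach definiteness indefinite -u → lutsfuofu.
Vowel harmony: no change.
Apply vowel deletion: lutsfuofu → lutsfofu.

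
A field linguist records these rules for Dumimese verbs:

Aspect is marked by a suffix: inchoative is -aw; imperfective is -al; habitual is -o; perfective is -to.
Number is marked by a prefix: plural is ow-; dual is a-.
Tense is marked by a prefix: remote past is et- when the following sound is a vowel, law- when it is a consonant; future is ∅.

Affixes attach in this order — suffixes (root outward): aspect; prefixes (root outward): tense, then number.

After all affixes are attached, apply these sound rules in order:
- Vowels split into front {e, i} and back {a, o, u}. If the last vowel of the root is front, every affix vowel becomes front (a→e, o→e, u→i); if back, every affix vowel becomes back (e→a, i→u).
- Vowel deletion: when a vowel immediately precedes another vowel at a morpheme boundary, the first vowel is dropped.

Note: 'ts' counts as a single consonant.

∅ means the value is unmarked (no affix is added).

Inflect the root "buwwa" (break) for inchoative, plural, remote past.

Attach aspect inchoative -aw → buwwaaw.
Attach tense remote past law- (before consonant 'b') → lawbuwwaaw.
Attach number plural ow- → owlawbuwwaaw.
Vowel harmony: no change.
Apply vowel deletion: owlawbuwwaaw → owlawbuwwaw.

owlawbuwwaw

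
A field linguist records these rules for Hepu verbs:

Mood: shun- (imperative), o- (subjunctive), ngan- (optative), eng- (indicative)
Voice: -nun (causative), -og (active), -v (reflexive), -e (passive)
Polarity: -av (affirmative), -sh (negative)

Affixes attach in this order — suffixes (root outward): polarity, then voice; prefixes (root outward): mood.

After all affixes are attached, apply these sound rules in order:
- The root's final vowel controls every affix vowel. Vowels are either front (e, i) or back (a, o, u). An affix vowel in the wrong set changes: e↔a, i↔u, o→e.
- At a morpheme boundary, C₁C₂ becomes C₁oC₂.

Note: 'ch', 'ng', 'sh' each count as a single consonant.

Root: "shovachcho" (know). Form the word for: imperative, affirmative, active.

Attach mood imperative shun- → shunshovachcho.
Attach polarity affirmative -av → shunshovachchoav.
Attach voice active -og → shunshovachchoavog.
Vowel harmony: no change.
Apply epenthesis: shunshovachchoavog → shunoshovachchoavog.

shunoshovachchoavog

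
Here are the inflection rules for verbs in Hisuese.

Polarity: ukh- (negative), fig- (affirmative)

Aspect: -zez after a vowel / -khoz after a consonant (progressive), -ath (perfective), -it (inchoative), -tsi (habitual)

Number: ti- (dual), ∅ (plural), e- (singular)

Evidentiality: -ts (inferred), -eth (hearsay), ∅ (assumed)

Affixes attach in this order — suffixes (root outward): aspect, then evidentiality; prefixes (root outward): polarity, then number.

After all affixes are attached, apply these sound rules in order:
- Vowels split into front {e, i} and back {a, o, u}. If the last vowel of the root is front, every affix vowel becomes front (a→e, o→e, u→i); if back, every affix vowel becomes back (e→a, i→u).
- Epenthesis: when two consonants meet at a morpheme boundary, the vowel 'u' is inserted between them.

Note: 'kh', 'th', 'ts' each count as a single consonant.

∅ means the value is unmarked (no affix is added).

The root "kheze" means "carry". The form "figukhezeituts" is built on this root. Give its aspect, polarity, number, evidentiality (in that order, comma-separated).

Segment: fig-kheze-it-ts.
aspect: -it → inchoative.
polarity: fig- → affirmative.
number: ∅ → plural.
evidentiality: -ts → inferred.

inchoative, affirmative, plural, inferred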